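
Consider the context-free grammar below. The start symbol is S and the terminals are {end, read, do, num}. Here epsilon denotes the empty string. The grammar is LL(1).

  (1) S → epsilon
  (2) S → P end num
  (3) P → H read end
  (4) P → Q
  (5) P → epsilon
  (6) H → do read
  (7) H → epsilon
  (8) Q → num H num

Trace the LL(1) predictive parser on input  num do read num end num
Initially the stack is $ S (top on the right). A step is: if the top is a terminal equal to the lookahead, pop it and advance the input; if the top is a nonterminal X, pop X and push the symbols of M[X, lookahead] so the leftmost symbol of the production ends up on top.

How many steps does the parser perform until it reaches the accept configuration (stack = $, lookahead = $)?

10

      Stack                  Input                      Action
   1  $ S                    num do read num end num $  expand S → P end num
   2  $ num end P            num do read num end num $  expand P → Q
   3  $ num end Q            num do read num end num $  expand Q → num H num
   4  $ num end num H num    num do read num end num $  match num
   5  $ num end num H        do read num end num $      expand H → do read
   6  $ num end num read do  do read num end num $      match do
   7  $ num end num read     read num end num $         match read
   8  $ num end num          num end num $              match num
   9  $ num end              end num $                  match end
  10  $ num                  num $                      match num
Accept reached after 10 steps.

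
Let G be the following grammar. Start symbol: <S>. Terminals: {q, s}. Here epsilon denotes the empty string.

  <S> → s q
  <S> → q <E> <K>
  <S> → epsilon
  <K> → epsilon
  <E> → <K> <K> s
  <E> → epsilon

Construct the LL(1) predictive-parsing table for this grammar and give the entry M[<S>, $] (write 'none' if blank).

FIRST(<S>): from <S>→s q we get {s}; from <S>→q <E> <K> we get {q}; from <S>→epsilon we get {epsilon}. So FIRST(<S>) = {epsilon, q, s}.
FIRST(<K>): from <K>→epsilon we get {epsilon}. So FIRST(<K>) = {epsilon}.
FIRST(<E>): from <E>→<K> <K> s we get {s}; from <E>→epsilon we get {epsilon}. So FIRST(<E>) = {epsilon, s}.
FOLLOW(<S>) includes $ since <S> is the start symbol.
FOLLOW(<S>): <S> appears on no right-hand side. Thus FOLLOW(<S>) = {$}.
For <S> → s q: FIRST(s q) = {s}, so it goes in M[<S>, t] for t ∈ {s}.
For <S> → q <E> <K>: FIRST(q <E> <K>) = {q}, so it goes in M[<S>, t] for t ∈ {q}.
For <S> → epsilon: FIRST(epsilon) = {epsilon}, so it goes in M[<S>, t] for t ∈ {}; since epsilon ∈ FIRST, also for every t ∈ FOLLOW(<S>) = {$}.

<S> → epsilon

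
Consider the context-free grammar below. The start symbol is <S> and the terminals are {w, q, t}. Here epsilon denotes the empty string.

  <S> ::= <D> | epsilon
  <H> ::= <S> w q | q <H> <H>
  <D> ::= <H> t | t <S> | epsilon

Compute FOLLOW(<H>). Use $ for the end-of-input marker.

FIRST(<S>) = {epsilon, q, t, w}  (via <D>)
FIRST(<H>) = {q, t, w}  (via <S> w q)
FIRST(<D>) = {epsilon, q, t, w}  (via <H> t)
FOLLOW(<S>) includes $ since <S> is the start symbol.
FOLLOW(<H>): in <H>::=q <H> <H> (occurrence 1), <H> is followed by <H> with FIRST {q, t, w}; in <H>::=q <H> <H> (occurrence 2), the suffix after <H> is empty (adds nothing new); in <D>::=<H> t, <H> is followed by t with FIRST {t}. Thus FOLLOW(<H>) = {q, t, w}.
FOLLOW(<S>): in <H>::=<S> w q, <S> is followed by w q with FIRST {w}; in <D>::=t <S>, the suffix after <S> is empty, so FOLLOW(<S>) ⊇ FOLLOW(<D>) = {$, w}. Thus FOLLOW(<S>) = {$, w}.
FOLLOW(<D>): in <S>::=<D>, the suffix after <D> is empty, so FOLLOW(<D>) ⊇ FOLLOW(<S>) = {$, w}. Thus FOLLOW(<D>) = {$, w}.

{q, t, w}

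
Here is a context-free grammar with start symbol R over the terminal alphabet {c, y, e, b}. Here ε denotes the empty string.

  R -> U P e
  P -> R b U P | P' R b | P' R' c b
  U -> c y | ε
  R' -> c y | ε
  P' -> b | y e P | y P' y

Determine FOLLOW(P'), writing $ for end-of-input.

{b, c, y}

FIRST(U) = {ε, c}
FIRST(R') = {ε, c}
FIRST(P') = {b, y}
FIRST(R) = {b, c, y}  (via U P e)
FIRST(P) = {b, c, y}  (via R b U P, P' R b, P' R' c b)
FOLLOW(R) includes $ since R is the start symbol.
FOLLOW(R): in P->R b U P, R is followed by b U P with FIRST {b}; in P->P' R b, R is followed by b with FIRST {b}. Thus FOLLOW(R) = {$, b}.
FOLLOW(U): in R->U P e, U is followed by P e with FIRST {b, c, y}; in P->R b U P, U is followed by P with FIRST {b, c, y}. Thus FOLLOW(U) = {b, c, y}.
FOLLOW(R'): in P->P' R' c b, R' is followed by c b with FIRST {c}. Thus FOLLOW(R') = {c}.
FOLLOW(P'): in P->P' R b, P' is followed by R b with FIRST {b, c, y}; in P->P' R' c b, P' is followed by R' c b with FIRST {c}; in P'->y P' y, P' is followed by y with FIRST {y}. Thus FOLLOW(P') = {b, c, y}.
FOLLOW(P): in R->U P e, P is followed by e with FIRST {e}; in P->R b U P, the suffix after P is empty (adds nothing new); in P'->y e P, the suffix after P is empty, so FOLLOW(P) ⊇ FOLLOW(P') = {b, c, y}. Thus FOLLOW(P) = {b, c, e, y}.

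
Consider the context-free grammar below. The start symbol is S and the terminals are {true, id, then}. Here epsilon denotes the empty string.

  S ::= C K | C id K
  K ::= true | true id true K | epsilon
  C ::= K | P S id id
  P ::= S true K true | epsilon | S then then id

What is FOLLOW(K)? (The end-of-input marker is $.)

FIRST(K) = {epsilon, true}
FIRST(S) = {epsilon, id, then, true}  (via C K, C id K)
FIRST(P) = {epsilon, id, then, true}  (via S true K true, S then then id)
FIRST(C) = {epsilon, id, then, true}  (via K, P S id id)
FOLLOW(S) includes $ since S is the start symbol.
FOLLOW(S): in C::=P S id id, S is followed by id id with FIRST {id}; in P::=S true K true, S is followed by true K true with FIRST {true}; in P::=S then then id, S is followed by then then id with FIRST {then}. Thus FOLLOW(S) = {$, id, then, true}.
FOLLOW(C): in S::=C K, C is followed by K with FIRST {epsilon, true}; in S::=C K, the suffix after C is nullable, so FOLLOW(C) ⊇ FOLLOW(S) = {$, id, then, true}; in S::=C id K, C is followed by id K with FIRST {id}. Thus FOLLOW(C) = {$, id, then, true}.
FOLLOW(K): in S::=C K, the suffix after K is empty, so FOLLOW(K) ⊇ FOLLOW(S) = {$, id, then, true}; in S::=C id K, the suffix after K is empty, so FOLLOW(K) ⊇ FOLLOW(S) = {$, id, then, true}; in K::=true id true K, the suffix after K is empty (adds nothing new); in C::=K, the suffix after K is empty, so FOLLOW(K) ⊇ FOLLOW(C) = {$, id, then, true}; in P::=S true K true, K is followed by true with FIRST {true}. Thus FOLLOW(K) = {$, id, then, true}.
FOLLOW(P): in C::=P S id id, P is followed by S id id with FIRST {id, then, true}. Thus FOLLOW(P) = {id, then, true}.

{$, id, then, true}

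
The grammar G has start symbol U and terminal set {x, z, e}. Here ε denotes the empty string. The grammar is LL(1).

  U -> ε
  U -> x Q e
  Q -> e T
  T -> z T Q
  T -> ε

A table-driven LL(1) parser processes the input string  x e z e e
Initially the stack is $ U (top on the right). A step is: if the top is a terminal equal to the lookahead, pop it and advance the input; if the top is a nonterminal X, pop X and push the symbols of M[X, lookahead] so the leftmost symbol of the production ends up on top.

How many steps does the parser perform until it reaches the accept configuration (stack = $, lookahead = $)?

step 1: stack=$ U  input=x e z e e $  — expand U -> x Q e
step 2: stack=$ e Q x  input=x e z e e $  — match x
step 3: stack=$ e Q  input=e z e e $  — expand Q -> e T
step 4: stack=$ e T e  input=e z e e $  — match e
step 5: stack=$ e T  input=z e e $  — expand T -> z T Q
step 6: stack=$ e Q T z  input=z e e $  — match z
step 7: stack=$ e Q T  input=e e $  — expand T -> ε
step 8: stack=$ e Q  input=e e $  — expand Q -> e T
step 9: stack=$ e T e  input=e e $  — match e
step 10: stack=$ e T  input=e $  — expand T -> ε
step 11: stack=$ e  input=e $  — match e
Accept reached after 11 steps.

11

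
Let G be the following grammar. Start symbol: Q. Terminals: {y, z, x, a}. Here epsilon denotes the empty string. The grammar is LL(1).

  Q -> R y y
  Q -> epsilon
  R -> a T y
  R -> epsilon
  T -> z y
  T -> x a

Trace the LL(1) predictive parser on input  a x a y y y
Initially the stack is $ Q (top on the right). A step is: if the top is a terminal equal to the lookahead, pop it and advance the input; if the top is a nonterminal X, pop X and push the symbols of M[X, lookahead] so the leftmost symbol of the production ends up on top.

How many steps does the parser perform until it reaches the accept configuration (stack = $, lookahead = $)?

9

step 1: stack=$ Q  input=a x a y y y $  — expand Q -> R y y
step 2: stack=$ y y R  input=a x a y y y $  — expand R -> a T y
step 3: stack=$ y y y T a  input=a x a y y y $  — match a
step 4: stack=$ y y y T  input=x a y y y $  — expand T -> x a
step 5: stack=$ y y y a x  input=x a y y y $  — match x
step 6: stack=$ y y y a  input=a y y y $  — match a
step 7: stack=$ y y y  input=y y y $  — match y
step 8: stack=$ y y  input=y y $  — match y
step 9: stack=$ y  input=y $  — match y
Accept reached after 9 steps.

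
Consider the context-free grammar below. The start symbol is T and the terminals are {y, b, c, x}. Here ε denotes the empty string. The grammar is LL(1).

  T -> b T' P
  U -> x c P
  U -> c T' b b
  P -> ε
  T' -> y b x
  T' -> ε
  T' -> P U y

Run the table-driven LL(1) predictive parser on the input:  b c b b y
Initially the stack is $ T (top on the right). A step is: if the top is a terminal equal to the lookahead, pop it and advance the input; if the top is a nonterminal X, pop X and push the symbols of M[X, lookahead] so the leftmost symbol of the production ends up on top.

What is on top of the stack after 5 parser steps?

c

     Stack      Input        Action
  1  $ T        b c b b y $  expand T -> b T' P
  2  $ P T' b   b c b b y $  match b
  3  $ P T'     c b b y $    expand T' -> P U y
  4  $ P y U P  c b b y $    expand P -> ε
  5  $ P y U    c b b y $    expand U -> c T' b b
Stack after step 5: $ P y b b T' c (top = c).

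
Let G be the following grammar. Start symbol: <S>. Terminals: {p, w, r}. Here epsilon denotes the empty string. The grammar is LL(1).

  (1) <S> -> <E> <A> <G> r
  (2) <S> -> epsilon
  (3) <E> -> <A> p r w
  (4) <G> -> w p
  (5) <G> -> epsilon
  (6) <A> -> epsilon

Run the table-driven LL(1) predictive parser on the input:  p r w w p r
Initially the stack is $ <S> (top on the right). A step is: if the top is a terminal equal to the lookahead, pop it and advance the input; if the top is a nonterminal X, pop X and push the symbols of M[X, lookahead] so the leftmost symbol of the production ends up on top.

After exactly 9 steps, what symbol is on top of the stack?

step 1: stack=$ <S>  input=p r w w p r $  — expand <S> -> <E> <A> <G> r
step 2: stack=$ r <G> <A> <E>  input=p r w w p r $  — expand <E> -> <A> p r w
step 3: stack=$ r <G> <A> w r p <A>  input=p r w w p r $  — expand <A> -> epsilon
step 4: stack=$ r <G> <A> w r p  input=p r w w p r $  — match p
step 5: stack=$ r <G> <A> w r  input=r w w p r $  — match r
step 6: stack=$ r <G> <A> w  input=w w p r $  — match w
step 7: stack=$ r <G> <A>  input=w p r $  — expand <A> -> epsilon
step 8: stack=$ r <G>  input=w p r $  — expand <G> -> w p
step 9: stack=$ r p w  input=w p r $  — match w
Stack after step 9: $ r p (top = p).

p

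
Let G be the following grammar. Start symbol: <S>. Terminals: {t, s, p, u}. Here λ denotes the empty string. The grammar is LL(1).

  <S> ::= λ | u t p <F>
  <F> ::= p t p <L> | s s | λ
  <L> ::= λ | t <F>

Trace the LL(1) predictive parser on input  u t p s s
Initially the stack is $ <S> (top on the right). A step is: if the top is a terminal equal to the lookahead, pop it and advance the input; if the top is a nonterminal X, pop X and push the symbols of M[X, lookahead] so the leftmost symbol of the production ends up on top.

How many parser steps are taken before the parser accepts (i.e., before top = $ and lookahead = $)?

     Stack        Input        Action
  1  $ <S>        u t p s s $  expand <S> ::= u t p <F>
  2  $ <F> p t u  u t p s s $  match u
  3  $ <F> p t    t p s s $    match t
  4  $ <F> p      p s s $      match p
  5  $ <F>        s s $        expand <F> ::= s s
  6  $ s s        s s $        match s
  7  $ s          s $          match s
Accept reached after 7 steps.

7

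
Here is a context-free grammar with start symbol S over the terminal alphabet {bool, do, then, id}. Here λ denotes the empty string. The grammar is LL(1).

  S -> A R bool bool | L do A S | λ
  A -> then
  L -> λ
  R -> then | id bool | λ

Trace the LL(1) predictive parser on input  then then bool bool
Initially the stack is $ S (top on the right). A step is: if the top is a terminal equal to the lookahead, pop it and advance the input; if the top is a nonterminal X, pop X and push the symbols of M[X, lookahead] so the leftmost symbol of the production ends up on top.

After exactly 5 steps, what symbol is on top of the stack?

step 1: stack=$ S  input=then then bool bool $  — expand S -> A R bool bool
step 2: stack=$ bool bool R A  input=then then bool bool $  — expand A -> then
step 3: stack=$ bool bool R then  input=then then bool bool $  — match then
step 4: stack=$ bool bool R  input=then bool bool $  — expand R -> then
step 5: stack=$ bool bool then  input=then bool bool $  — match then
Stack after step 5: $ bool bool (top = bool).

bool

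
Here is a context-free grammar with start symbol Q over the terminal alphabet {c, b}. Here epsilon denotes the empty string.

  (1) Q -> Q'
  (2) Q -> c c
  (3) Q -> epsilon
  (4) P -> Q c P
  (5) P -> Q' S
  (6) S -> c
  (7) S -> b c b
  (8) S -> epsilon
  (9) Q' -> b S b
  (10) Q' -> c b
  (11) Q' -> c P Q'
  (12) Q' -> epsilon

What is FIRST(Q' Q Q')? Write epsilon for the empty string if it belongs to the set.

{epsilon, b, c}

FIRST(S): from S->c we get {c}; from S->b c b we get {b}; from S->epsilon we get {epsilon}. So FIRST(S) = {epsilon, b, c}.
FIRST(Q'): from Q'->b S b we get {b}; from Q'->c b we get {c}; from Q'->c P Q' we get {c}; from Q'->epsilon we get {epsilon}. So FIRST(Q') = {epsilon, b, c}.
FIRST(Q): from Q->Q' we get {epsilon, b, c}; from Q->c c we get {c}; from Q->epsilon we get {epsilon}. So FIRST(Q) = {epsilon, b, c}.
FIRST(P): from P->Q c P we get {b, c}; from P->Q' S we get {epsilon, b, c}. So FIRST(P) = {epsilon, b, c}.
FIRST(Q' Q Q'): take FIRST of each symbol in turn, carrying on past any symbol whose FIRST contains epsilon; result {epsilon, b, c}.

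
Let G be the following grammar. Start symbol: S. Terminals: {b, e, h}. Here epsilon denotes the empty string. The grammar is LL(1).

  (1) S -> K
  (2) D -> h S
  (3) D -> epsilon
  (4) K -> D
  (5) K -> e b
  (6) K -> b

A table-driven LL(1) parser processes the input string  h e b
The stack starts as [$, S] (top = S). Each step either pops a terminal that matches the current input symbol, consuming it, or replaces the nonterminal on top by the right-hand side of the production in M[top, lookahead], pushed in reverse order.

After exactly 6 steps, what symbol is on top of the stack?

step 1: stack=$ S  input=h e b $  — expand S -> K
step 2: stack=$ K  input=h e b $  — expand K -> D
step 3: stack=$ D  input=h e b $  — expand D -> h S
step 4: stack=$ S h  input=h e b $  — match h
step 5: stack=$ S  input=e b $  — expand S -> K
step 6: stack=$ K  input=e b $  — expand K -> e b
Stack after step 6: $ b e (top = e).

e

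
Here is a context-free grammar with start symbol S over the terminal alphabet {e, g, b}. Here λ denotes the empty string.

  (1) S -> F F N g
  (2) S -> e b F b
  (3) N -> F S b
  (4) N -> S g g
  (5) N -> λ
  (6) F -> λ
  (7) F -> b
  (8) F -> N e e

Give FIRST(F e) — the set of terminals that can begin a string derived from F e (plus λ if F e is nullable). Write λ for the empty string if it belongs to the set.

FIRST(S): from S->F F N g we get {b, e, g}; from S->e b F b we get {e}. So FIRST(S) = {b, e, g}.
FIRST(N): from N->F S b we get {b, e, g}; from N->S g g we get {b, e, g}; from N->λ we get {λ}. So FIRST(N) = {λ, b, e, g}.
FIRST(F): from F->λ we get {λ}; from F->b we get {b}; from F->N e e we get {b, e, g}. So FIRST(F) = {λ, b, e, g}.
FIRST(F e): take FIRST of each symbol in turn, carrying on past any symbol whose FIRST contains λ; result {b, e, g}.

{b, e, g}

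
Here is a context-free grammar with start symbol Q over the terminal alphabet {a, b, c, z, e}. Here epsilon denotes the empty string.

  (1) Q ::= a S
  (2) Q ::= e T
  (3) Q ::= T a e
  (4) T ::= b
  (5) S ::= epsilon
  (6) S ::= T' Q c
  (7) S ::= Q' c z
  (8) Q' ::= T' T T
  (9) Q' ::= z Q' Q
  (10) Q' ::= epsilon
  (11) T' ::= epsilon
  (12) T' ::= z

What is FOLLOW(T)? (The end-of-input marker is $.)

FIRST(T) = {b}
FIRST(T') = {epsilon, z}
FIRST(Q) = {a, b, e}  (via T a e)
FIRST(Q') = {epsilon, b, z}  (via T' T T)
FIRST(S) = {epsilon, a, b, c, e, z}  (via T' Q c, Q' c z)
FOLLOW(Q) includes $ since Q is the start symbol.
FOLLOW(Q'): in S::=Q' c z, Q' is followed by c z with FIRST {c}; in Q'::=z Q' Q, Q' is followed by Q with FIRST {a, b, e}. Thus FOLLOW(Q') = {a, b, c, e}.
FOLLOW(Q): in S::=T' Q c, Q is followed by c with FIRST {c}; in Q'::=z Q' Q, the suffix after Q is empty, so FOLLOW(Q) ⊇ FOLLOW(Q') = {a, b, c, e}. Thus FOLLOW(Q) = {$, a, b, c, e}.
FOLLOW(T): in Q::=e T, the suffix after T is empty, so FOLLOW(T) ⊇ FOLLOW(Q) = {$, a, b, c, e}; in Q::=T a e, T is followed by a e with FIRST {a}; in Q'::=T' T T (occurrence 1), T is followed by T with FIRST {b}; in Q'::=T' T T (occurrence 2), the suffix after T is empty, so FOLLOW(T) ⊇ FOLLOW(Q') = {a, b, c, e}. Thus FOLLOW(T) = {$, a, b, c, e}.
FOLLOW(S): in Q::=a S, the suffix after S is empty, so FOLLOW(S) ⊇ FOLLOW(Q) = {$, a, b, c, e}. Thus FOLLOW(S) = {$, a, b, c, e}.
FOLLOW(T'): in S::=T' Q c, T' is followed by Q c with FIRST {a, b, e}; in Q'::=T' T T, T' is followed by T T with FIRST {b}. Thus FOLLOW(T') = {a, b, e}.

{$, a, b, c, e}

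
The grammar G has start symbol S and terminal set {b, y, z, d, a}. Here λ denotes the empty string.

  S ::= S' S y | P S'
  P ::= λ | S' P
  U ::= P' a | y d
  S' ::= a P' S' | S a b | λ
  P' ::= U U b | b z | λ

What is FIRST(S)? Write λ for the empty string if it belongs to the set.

{λ, a, y}

FIRST(S): from S::=S' S y we get {a, y}; from S::=P S' we get {λ, a, y}. So FIRST(S) = {λ, a, y}.
FIRST(S'): from S'::=a P' S' we get {a}; from S'::=S a b we get {a, y}; from S'::=λ we get {λ}. So FIRST(S') = {λ, a, y}.
FIRST(P): from P::=λ we get {λ}; from P::=S' P we get {λ, a, y}. So FIRST(P) = {λ, a, y}.
FIRST(U): from U::=P' a we get {a, b, y}; from U::=y d we get {y}. So FIRST(U) = {a, b, y}.
FIRST(P'): from P'::=U U b we get {a, b, y}; from P'::=b z we get {b}; from P'::=λ we get {λ}. So FIRST(P') = {λ, a, b, y}.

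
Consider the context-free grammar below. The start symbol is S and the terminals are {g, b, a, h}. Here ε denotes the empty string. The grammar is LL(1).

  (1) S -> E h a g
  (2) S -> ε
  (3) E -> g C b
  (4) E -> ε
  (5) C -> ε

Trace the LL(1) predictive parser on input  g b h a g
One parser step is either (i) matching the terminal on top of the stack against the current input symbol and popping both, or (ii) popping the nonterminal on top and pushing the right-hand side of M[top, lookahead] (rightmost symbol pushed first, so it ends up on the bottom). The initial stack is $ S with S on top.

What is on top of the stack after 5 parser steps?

h

     Stack          Input        Action
  1  $ S            g b h a g $  expand S -> E h a g
  2  $ g a h E      g b h a g $  expand E -> g C b
  3  $ g a h b C g  g b h a g $  match g
  4  $ g a h b C    b h a g $    expand C -> ε
  5  $ g a h b      b h a g $    match b
Stack after step 5: $ g a h (top = h).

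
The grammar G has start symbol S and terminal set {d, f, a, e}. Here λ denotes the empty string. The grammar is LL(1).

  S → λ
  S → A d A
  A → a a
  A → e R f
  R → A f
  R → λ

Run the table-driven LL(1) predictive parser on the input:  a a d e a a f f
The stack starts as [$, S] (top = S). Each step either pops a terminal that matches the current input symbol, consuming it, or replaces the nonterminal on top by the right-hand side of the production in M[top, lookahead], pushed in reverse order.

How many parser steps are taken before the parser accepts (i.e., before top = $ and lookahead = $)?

step 1: stack=$ S  input=a a d e a a f f $  — expand S → A d A
step 2: stack=$ A d A  input=a a d e a a f f $  — expand A → a a
step 3: stack=$ A d a a  input=a a d e a a f f $  — match a
step 4: stack=$ A d a  input=a d e a a f f $  — match a
step 5: stack=$ A d  input=d e a a f f $  — match d
step 6: stack=$ A  input=e a a f f $  — expand A → e R f
step 7: stack=$ f R e  input=e a a f f $  — match e
step 8: stack=$ f R  input=a a f f $  — expand R → A f
step 9: stack=$ f f A  input=a a f f $  — expand A → a a
step 10: stack=$ f f a a  input=a a f f $  — match a
step 11: stack=$ f f a  input=a f f $  — match a
step 12: stack=$ f f  input=f f $  — match f
step 13: stack=$ f  input=f $  — match f
Accept reached after 13 steps.

13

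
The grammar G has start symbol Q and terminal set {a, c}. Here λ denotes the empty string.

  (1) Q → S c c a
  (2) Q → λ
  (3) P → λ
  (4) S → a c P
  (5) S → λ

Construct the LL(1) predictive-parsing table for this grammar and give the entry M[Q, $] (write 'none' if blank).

Q → λ

FIRST(P) = {λ}
FIRST(S) = {λ, a}
FIRST(Q) = {λ, a, c}  (via S c c a)
FOLLOW(Q) includes $ since Q is the start symbol.
FOLLOW(Q): Q appears on no right-hand side. Thus FOLLOW(Q) = {$}.
For Q → S c c a: FIRST(S c c a) = {a, c}, so it goes in M[Q, t] for t ∈ {a, c}.
For Q → λ: FIRST(λ) = {λ}, so it goes in M[Q, t] for t ∈ {}; since λ ∈ FIRST, also for every t ∈ FOLLOW(Q) = {$}.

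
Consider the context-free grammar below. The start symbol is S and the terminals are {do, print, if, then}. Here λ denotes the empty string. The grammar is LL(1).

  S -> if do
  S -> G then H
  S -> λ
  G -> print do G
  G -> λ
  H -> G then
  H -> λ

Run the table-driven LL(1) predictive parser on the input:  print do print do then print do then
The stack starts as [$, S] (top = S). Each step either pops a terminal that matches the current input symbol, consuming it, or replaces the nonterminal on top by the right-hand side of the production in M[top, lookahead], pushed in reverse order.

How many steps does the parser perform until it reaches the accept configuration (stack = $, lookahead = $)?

step 1: stack=$ S  input=print do print do then print do then $  — expand S -> G then H
step 2: stack=$ H then G  input=print do print do then print do then $  — expand G -> print do G
step 3: stack=$ H then G do print  input=print do print do then print do then $  — match print
step 4: stack=$ H then G do  input=do print do then print do then $  — match do
step 5: stack=$ H then G  input=print do then print do then $  — expand G -> print do G
step 6: stack=$ H then G do print  input=print do then print do then $  — match print
step 7: stack=$ H then G do  input=do then print do then $  — match do
step 8: stack=$ H then G  input=then print do then $  — expand G -> λ
step 9: stack=$ H then  input=then print do then $  — match then
step 10: stack=$ H  input=print do then $  — expand H -> G then
step 11: stack=$ then G  input=print do then $  — expand G -> print do G
step 12: stack=$ then G do print  input=print do then $  — match print
step 13: stack=$ then G do  input=do then $  — match do
step 14: stack=$ then G  input=then $  — expand G -> λ
step 15: stack=$ then  input=then $  — match then
Accept reached after 15 steps.

15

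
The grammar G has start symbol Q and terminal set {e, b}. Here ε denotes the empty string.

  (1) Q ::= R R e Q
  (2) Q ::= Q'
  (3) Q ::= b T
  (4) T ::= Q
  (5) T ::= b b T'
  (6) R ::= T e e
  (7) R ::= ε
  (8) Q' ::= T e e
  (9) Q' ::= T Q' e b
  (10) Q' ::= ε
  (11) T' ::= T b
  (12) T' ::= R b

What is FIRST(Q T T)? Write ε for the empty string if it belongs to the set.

FIRST(Q) = {ε, b, e}  (via R R e Q, Q')
FIRST(T) = {ε, b, e}  (via Q)
FIRST(R) = {ε, b, e}  (via T e e)
FIRST(Q') = {ε, b, e}  (via T e e, T Q' e b)
FIRST(T') = {b, e}  (via T b, R b)
FIRST(Q T T): take FIRST of each symbol in turn, carrying on past any symbol whose FIRST contains ε; result {ε, b, e}.

{ε, b, e}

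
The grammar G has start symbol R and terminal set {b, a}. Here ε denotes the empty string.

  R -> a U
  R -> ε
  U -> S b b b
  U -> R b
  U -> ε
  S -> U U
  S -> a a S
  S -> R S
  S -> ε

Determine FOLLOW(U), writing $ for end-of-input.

FIRST(R) = {ε, a}
FIRST(U) = {ε, a, b}  (via S b b b, R b)
FIRST(S) = {ε, a, b}  (via U U, R S)
FOLLOW(R) includes $ since R is the start symbol.
FOLLOW(S): in U->S b b b, S is followed by b b b with FIRST {b}; in S->a a S, the suffix after S is empty (adds nothing new); in S->R S, the suffix after S is empty (adds nothing new). Thus FOLLOW(S) = {b}.
FOLLOW(R): in U->R b, R is followed by b with FIRST {b}; in S->R S, R is followed by S with FIRST {ε, a, b}; in S->R S, the suffix after R is nullable, so FOLLOW(R) ⊇ FOLLOW(S) = {b}. Thus FOLLOW(R) = {$, a, b}.
FOLLOW(U): in R->a U, the suffix after U is empty, so FOLLOW(U) ⊇ FOLLOW(R) = {$, a, b}; in S->U U (occurrence 1), U is followed by U with FIRST {ε, a, b}; in S->U U (occurrence 1), the suffix after U is nullable, so FOLLOW(U) ⊇ FOLLOW(S) = {b}; in S->U U (occurrence 2), the suffix after U is empty, so FOLLOW(U) ⊇ FOLLOW(S) = {b}. Thus FOLLOW(U) = {$, a, b}.

{$, a, b}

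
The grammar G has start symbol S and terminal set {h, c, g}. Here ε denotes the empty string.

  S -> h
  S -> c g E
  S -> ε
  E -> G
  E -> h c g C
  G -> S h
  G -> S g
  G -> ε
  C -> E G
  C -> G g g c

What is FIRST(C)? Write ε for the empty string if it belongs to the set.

FIRST(S): from S->h we get {h}; from S->c g E we get {c}; from S->ε we get {ε}. So FIRST(S) = {ε, c, h}.
FIRST(G): from G->S h we get {c, h}; from G->S g we get {c, g, h}; from G->ε we get {ε}. So FIRST(G) = {ε, c, g, h}.
FIRST(E): from E->G we get {ε, c, g, h}; from E->h c g C we get {h}. So FIRST(E) = {ε, c, g, h}.
FIRST(C): from C->E G we get {ε, c, g, h}; from C->G g g c we get {c, g, h}. So FIRST(C) = {ε, c, g, h}.

{ε, c, g, h}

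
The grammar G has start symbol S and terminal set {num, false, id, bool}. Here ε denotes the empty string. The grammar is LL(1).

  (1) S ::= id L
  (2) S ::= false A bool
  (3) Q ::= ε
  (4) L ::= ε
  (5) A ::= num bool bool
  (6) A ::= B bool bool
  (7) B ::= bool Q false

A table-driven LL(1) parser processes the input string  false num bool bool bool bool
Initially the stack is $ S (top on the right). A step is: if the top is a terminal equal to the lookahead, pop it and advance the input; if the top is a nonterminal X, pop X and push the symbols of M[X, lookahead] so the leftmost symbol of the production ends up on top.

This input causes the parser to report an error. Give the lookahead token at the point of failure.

bool

step 1: stack=$ S  input=false num bool bool bool bool $  — expand S ::= false A bool
step 2: stack=$ bool A false  input=false num bool bool bool bool $  — match false
step 3: stack=$ bool A  input=num bool bool bool bool $  — expand A ::= num bool bool
step 4: stack=$ bool bool bool num  input=num bool bool bool bool $  — match num
step 5: stack=$ bool bool bool  input=bool bool bool bool $  — match bool
step 6: stack=$ bool bool  input=bool bool bool $  — match bool
step 7: stack=$ bool  input=bool bool $  — match bool
step 8: stack=$  input=bool $  — error: stack empty but input remains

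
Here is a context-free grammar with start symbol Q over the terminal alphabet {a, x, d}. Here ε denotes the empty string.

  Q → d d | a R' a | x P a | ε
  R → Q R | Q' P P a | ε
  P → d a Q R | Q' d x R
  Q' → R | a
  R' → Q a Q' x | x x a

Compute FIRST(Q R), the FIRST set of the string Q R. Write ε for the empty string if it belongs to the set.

FIRST(Q): from Q→d d we get {d}; from Q→a R' a we get {a}; from Q→x P a we get {x}; from Q→ε we get {ε}. So FIRST(Q) = {ε, a, d, x}.
FIRST(R'): from R'→Q a Q' x we get {a, d, x}; from R'→x x a we get {x}. So FIRST(R') = {a, d, x}.
FIRST(R): from R→Q R we get {ε, a, d, x}; from R→Q' P P a we get {a, d, x}; from R→ε we get {ε}. So FIRST(R) = {ε, a, d, x}.
FIRST(Q'): from Q'→R we get {ε, a, d, x}; from Q'→a we get {a}. So FIRST(Q') = {ε, a, d, x}.
FIRST(P): from P→d a Q R we get {d}; from P→Q' d x R we get {a, d, x}. So FIRST(P) = {a, d, x}.
FIRST(Q R): take FIRST of each symbol in turn, carrying on past any symbol whose FIRST contains ε; result {ε, a, d, x}.

{ε, a, d, x}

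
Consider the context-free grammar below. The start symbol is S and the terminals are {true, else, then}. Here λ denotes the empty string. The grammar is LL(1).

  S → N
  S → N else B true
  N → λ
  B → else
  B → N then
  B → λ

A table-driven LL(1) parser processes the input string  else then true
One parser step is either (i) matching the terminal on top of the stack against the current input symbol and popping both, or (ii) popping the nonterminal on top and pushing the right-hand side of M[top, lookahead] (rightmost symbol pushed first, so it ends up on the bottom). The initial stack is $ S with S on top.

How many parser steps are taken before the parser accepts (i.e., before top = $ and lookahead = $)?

step 1: stack=$ S  input=else then true $  — expand S → N else B true
step 2: stack=$ true B else N  input=else then true $  — expand N → λ
step 3: stack=$ true B else  input=else then true $  — match else
step 4: stack=$ true B  input=then true $  — expand B → N then
step 5: stack=$ true then N  input=then true $  — expand N → λ
step 6: stack=$ true then  input=then true $  — match then
step 7: stack=$ true  input=true $  — match true
Accept reached after 7 steps.

7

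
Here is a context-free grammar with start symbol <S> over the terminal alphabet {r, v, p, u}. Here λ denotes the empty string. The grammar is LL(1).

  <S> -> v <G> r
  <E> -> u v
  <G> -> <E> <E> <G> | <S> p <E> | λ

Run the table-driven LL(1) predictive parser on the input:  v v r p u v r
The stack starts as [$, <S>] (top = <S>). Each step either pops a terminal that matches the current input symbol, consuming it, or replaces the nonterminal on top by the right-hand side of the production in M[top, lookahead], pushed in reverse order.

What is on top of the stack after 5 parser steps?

<G>

     Stack              Input            Action
  1  $ <S>              v v r p u v r $  expand <S> -> v <G> r
  2  $ r <G> v          v v r p u v r $  match v
  3  $ r <G>            v r p u v r $    expand <G> -> <S> p <E>
  4  $ r <E> p <S>      v r p u v r $    expand <S> -> v <G> r
  5  $ r <E> p r <G> v  v r p u v r $    match v
Stack after step 5: $ r <E> p r <G> (top = <G>).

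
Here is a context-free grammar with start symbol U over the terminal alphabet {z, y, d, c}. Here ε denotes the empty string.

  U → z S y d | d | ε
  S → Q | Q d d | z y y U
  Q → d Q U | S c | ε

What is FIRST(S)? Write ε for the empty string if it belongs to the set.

FIRST(U) = {ε, d, z}
FIRST(S) = {ε, c, d, z}  (via Q, Q d d)
FIRST(Q) = {ε, c, d, z}  (via S c)

{ε, c, d, z}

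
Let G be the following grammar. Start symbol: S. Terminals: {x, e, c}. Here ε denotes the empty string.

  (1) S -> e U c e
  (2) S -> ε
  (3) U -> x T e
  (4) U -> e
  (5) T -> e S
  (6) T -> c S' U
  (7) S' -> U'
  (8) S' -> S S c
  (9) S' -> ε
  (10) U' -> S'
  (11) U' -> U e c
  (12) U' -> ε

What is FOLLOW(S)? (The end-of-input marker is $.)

{$, c, e}

FIRST(S): from S->e U c e we get {e}; from S->ε we get {ε}. So FIRST(S) = {ε, e}.
FIRST(U): from U->x T e we get {x}; from U->e we get {e}. So FIRST(U) = {e, x}.
FIRST(T): from T->e S we get {e}; from T->c S' U we get {c}. So FIRST(T) = {c, e}.
FIRST(S'): from S'->U' we get {ε, c, e, x}; from S'->S S c we get {c, e}; from S'->ε we get {ε}. So FIRST(S') = {ε, c, e, x}.
FIRST(U'): from U'->S' we get {ε, c, e, x}; from U'->U e c we get {e, x}; from U'->ε we get {ε}. So FIRST(U') = {ε, c, e, x}.
FOLLOW(S) includes $ since S is the start symbol.
FOLLOW(T): in U->x T e, T is followed by e with FIRST {e}. Thus FOLLOW(T) = {e}.
FOLLOW(S): in T->e S, the suffix after S is empty, so FOLLOW(S) ⊇ FOLLOW(T) = {e}; in S'->S S c (occurrence 1), S is followed by S c with FIRST {c, e}; in S'->S S c (occurrence 2), S is followed by c with FIRST {c}. Thus FOLLOW(S) = {$, c, e}.
FOLLOW(U): in S->e U c e, U is followed by c e with FIRST {c}; in T->c S' U, the suffix after U is empty, so FOLLOW(U) ⊇ FOLLOW(T) = {e}; in U'->U e c, U is followed by e c with FIRST {e}. Thus FOLLOW(U) = {c, e}.
FOLLOW(S'): in T->c S' U, S' is followed by U with FIRST {e, x}; in U'->S', the suffix after S' is empty, so FOLLOW(S') ⊇ FOLLOW(U') = {e, x}. Thus FOLLOW(S') = {e, x}.
FOLLOW(U'): in S'->U', the suffix after U' is empty, so FOLLOW(U') ⊇ FOLLOW(S') = {e, x}. Thus FOLLOW(U') = {e, x}.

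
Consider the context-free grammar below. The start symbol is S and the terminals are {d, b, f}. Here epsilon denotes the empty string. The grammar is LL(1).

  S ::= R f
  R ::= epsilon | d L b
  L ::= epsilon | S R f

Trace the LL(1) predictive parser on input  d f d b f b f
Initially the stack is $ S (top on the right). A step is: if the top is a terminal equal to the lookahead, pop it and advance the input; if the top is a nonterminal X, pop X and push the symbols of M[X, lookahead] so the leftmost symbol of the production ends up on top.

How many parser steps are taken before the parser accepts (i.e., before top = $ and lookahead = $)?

      Stack          Input            Action
   1  $ S            d f d b f b f $  expand S ::= R f
   2  $ f R          d f d b f b f $  expand R ::= d L b
   3  $ f b L d      d f d b f b f $  match d
   4  $ f b L        f d b f b f $    expand L ::= S R f
   5  $ f b f R S    f d b f b f $    expand S ::= R f
   6  $ f b f R f R  f d b f b f $    expand R ::= epsilon
   7  $ f b f R f    f d b f b f $    match f
   8  $ f b f R      d b f b f $      expand R ::= d L b
   9  $ f b f b L d  d b f b f $      match d
  10  $ f b f b L    b f b f $        expand L ::= epsilon
  11  $ f b f b      b f b f $        match b
  12  $ f b f        f b f $          match f
  13  $ f b          b f $            match b
  14  $ f            f $              match f
Accept reached after 14 steps.

14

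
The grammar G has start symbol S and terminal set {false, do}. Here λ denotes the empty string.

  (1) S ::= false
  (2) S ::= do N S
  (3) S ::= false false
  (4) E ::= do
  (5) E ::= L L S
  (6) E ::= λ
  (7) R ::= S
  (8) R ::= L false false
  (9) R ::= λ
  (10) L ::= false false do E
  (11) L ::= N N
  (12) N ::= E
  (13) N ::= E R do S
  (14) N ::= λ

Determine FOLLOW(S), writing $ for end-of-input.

FIRST(S) = {do, false}
FIRST(E) = {λ, do, false}  (via L L S)
FIRST(R) = {λ, do, false}  (via S, L false false)
FIRST(N) = {λ, do, false}  (via E, E R do S)
FIRST(L) = {λ, do, false}  (via N N)
FOLLOW(S) includes $ since S is the start symbol.
FOLLOW(R): in N::=E R do S, R is followed by do S with FIRST {do}. Thus FOLLOW(R) = {do}.
FOLLOW(L): in E::=L L S (occurrence 1), L is followed by L S with FIRST {do, false}; in E::=L L S (occurrence 2), L is followed by S with FIRST {do, false}; in R::=L false false, L is followed by false false with FIRST {false}. Thus FOLLOW(L) = {do, false}.
FOLLOW(N): in S::=do N S, N is followed by S with FIRST {do, false}; in L::=N N (occurrence 1), N is followed by N with FIRST {λ, do, false}; in L::=N N (occurrence 1), the suffix after N is nullable, so FOLLOW(N) ⊇ FOLLOW(L) = {do, false}; in L::=N N (occurrence 2), the suffix after N is empty, so FOLLOW(N) ⊇ FOLLOW(L) = {do, false}. Thus FOLLOW(N) = {do, false}.
FOLLOW(E): in L::=false false do E, the suffix after E is empty, so FOLLOW(E) ⊇ FOLLOW(L) = {do, false}; in N::=E, the suffix after E is empty, so FOLLOW(E) ⊇ FOLLOW(N) = {do, false}; in N::=E R do S, E is followed by R do S with FIRST {do, false}. Thus FOLLOW(E) = {do, false}.
FOLLOW(S): in S::=do N S, the suffix after S is empty (adds nothing new); in E::=L L S, the suffix after S is empty, so FOLLOW(S) ⊇ FOLLOW(E) = {do, false}; in R::=S, the suffix after S is empty, so FOLLOW(S) ⊇ FOLLOW(R) = {do}; in N::=E R do S, the suffix after S is empty, so FOLLOW(S) ⊇ FOLLOW(N) = {do, false}. Thus FOLLOW(S) = {$, do, false}.

{$, do, false}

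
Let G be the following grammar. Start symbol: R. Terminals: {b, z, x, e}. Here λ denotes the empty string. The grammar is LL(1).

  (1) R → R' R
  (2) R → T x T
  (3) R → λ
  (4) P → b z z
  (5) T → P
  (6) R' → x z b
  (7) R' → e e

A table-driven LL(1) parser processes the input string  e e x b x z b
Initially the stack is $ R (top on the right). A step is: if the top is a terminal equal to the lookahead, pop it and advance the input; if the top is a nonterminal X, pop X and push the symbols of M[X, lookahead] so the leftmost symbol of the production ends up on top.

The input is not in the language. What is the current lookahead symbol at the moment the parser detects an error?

     Stack      Input            Action
  1  $ R        e e x b x z b $  expand R → R' R
  2  $ R R'     e e x b x z b $  expand R' → e e
  3  $ R e e    e e x b x z b $  match e
  4  $ R e      e x b x z b $    match e
  5  $ R        x b x z b $      expand R → R' R
  6  $ R R'     x b x z b $      expand R' → x z b
  7  $ R b z x  x b x z b $      match x
  8  $ R b z    b x z b $        error: top is terminal z but lookahead is b

b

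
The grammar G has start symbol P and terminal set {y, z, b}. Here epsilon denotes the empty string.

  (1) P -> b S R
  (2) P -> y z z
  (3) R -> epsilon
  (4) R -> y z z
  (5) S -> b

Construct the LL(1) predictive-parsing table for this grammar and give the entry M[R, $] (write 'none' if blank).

R -> epsilon

FIRST(P) = {b, y}
FIRST(R) = {epsilon, y}
FIRST(S) = {b}
FOLLOW(P) includes $ since P is the start symbol.
FOLLOW(P): P appears on no right-hand side. Thus FOLLOW(P) = {$}.
FOLLOW(R): in P->b S R, the suffix after R is empty, so FOLLOW(R) ⊇ FOLLOW(P) = {$}. Thus FOLLOW(R) = {$}.
For R -> epsilon: FIRST(epsilon) = {epsilon}, so it goes in M[R, t] for t ∈ {}; since epsilon ∈ FIRST, also for every t ∈ FOLLOW(R) = {$}.
For R -> y z z: FIRST(y z z) = {y}, so it goes in M[R, t] for t ∈ {y}.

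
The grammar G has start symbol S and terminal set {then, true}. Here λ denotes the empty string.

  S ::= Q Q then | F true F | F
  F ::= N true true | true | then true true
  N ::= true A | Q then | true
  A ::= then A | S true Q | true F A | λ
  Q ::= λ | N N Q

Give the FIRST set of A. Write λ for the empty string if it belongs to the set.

FIRST(S) = {then, true}  (via Q Q then, F true F, F)
FIRST(A) = {λ, then, true}  (via S true Q)
FIRST(F) = {then, true}  (via N true true)
FIRST(N) = {then, true}  (via Q then)
FIRST(Q) = {λ, then, true}  (via N N Q)

{λ, then, true}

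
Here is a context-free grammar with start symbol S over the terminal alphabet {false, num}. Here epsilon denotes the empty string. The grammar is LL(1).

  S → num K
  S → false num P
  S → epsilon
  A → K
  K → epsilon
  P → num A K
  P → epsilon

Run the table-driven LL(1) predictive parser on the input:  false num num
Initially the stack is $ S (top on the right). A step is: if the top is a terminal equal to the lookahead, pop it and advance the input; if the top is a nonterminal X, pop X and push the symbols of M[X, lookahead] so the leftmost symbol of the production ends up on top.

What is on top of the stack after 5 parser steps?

A

step 1: stack=$ S  input=false num num $  — expand S → false num P
step 2: stack=$ P num false  input=false num num $  — match false
step 3: stack=$ P num  input=num num $  — match num
step 4: stack=$ P  input=num $  — expand P → num A K
step 5: stack=$ K A num  input=num $  — match num
Stack after step 5: $ K A (top = A).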